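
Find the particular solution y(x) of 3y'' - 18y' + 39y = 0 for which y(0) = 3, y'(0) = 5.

y = -2*exp(3*x)*sin(2*x) + 3*cos(2*x)*exp(3*x)

Divide through by 3: y'' - 6y' + 13y = 0.
Characteristic equation r² - 6r + 13 = 0 has discriminant (-6)² - 4·(13) = -16 < 0, so r = 3 ± 2i.
Hence y_h = C1*cos(2*x)*exp(3*x) + C2*exp(3*x)*sin(2*x).
Apply the initial conditions: y(0) = C1 = 3 and y'(0) = 2*C2 + 3*C1 = 5. Solving gives C1 = 3, C2 = -2.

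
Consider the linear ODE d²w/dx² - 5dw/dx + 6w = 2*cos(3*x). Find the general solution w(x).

w = -5*sin(3*x)/39 - cos(3*x)/39 + C1*exp(3*x) + C2*exp(2*x)

Characteristic equation r² - 5r + 6 = 0 factors as (r - 3)(r - 2) = 0, so r = 3, 2.
Hence w_h = C1*exp(3*x) + C2*exp(2*x).
Try w_p = A*cos(3*x) + B*sin(3*x). Substituting and equating the coefficients of cos(3x) and sin(3x) gives A = -1/39, B = -5/39, so w_p = -5*sin(3*x)/39 - cos(3*x)/39.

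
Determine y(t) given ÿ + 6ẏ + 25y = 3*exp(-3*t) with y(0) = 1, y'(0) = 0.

Characteristic equation r² + 6r + 25 = 0 has discriminant (6)² - 4·(25) = -64 < 0, so r = -3 ± 4i.
Hence y_h = C1*cos(4*t)*exp(-3*t) + C2*exp(-3*t)*sin(4*t).
Try y_p = A*exp(-3*t). Substituting into the equation and dividing by exp(-3*t) gives A = 3/16, so y_p = 3*exp(-3*t)/16.
General solution: y = 3*exp(-3*t)/16 + C1*cos(4*t)*exp(-3*t) + C2*exp(-3*t)*sin(4*t).
Apply the initial conditions: y(0) = 3/16 + C1 = 1 and y'(0) = -9/16 - 3*C1 + 4*C2 = 0. Solving gives C1 = 13/16, C2 = 3/4.

y = 3*exp(-3*t)/16 + 3*exp(-3*t)*sin(4*t)/4 + 13*cos(4*t)*exp(-3*t)/16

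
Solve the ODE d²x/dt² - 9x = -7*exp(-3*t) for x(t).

x = C1*exp(3*t) + C2*exp(-3*t) + 7*t*exp(-3*t)/6

Characteristic equation r² - 9 = 0 factors as (r - 3)(r + 3) = 0, so r = 3, -3.
Hence x_h = C1*exp(3*t) + C2*exp(-3*t).
Since exp(-3*t) solves the homogeneous equation (r = -3 is a root of multiplicity 1), multiply the trial by t. Try x_p = A*t*exp(-3*t). Substituting into the equation and dividing by exp(-3*t) gives A = 7/6, so x_p = 7*t*exp(-3*t)/6.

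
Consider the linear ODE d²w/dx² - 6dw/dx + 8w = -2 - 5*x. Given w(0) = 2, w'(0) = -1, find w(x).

Characteristic equation r² - 6r + 8 = 0 factors as (r - 2)(r - 4) = 0, so r = 2, 4.
Hence w_h = C1*exp(2*x) + C2*exp(4*x).
For the particular solution try w_p = A0 + A1*x. Substituting and matching coefficients of each power of x gives A0 = -23/32, A1 = -5/8, so w_p = -23/32 - 5*x/8.
General solution: w = -23/32 - 5*x/8 + C1*exp(2*x) + C2*exp(4*x).
Apply the initial conditions: w(0) = -23/32 + C1 + C2 = 2 and w'(0) = -5/8 + 2*C1 + 4*C2 = -1. Solving gives C1 = 45/8, C2 = -93/32.

w = -23/32 - 93*exp(4*x)/32 - 5*x/8 + 45*exp(2*x)/8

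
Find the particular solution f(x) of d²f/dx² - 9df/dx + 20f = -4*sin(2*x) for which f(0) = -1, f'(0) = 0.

f = -23*exp(4*x)/5 - 18*cos(2*x)/145 - 16*sin(2*x)/145 + 108*exp(5*x)/29

Characteristic equation r² - 9r + 20 = 0 factors as (r - 4)(r - 5) = 0, so r = 4, 5.
Hence f_h = C1*exp(4*x) + C2*exp(5*x).
Try f_p = A*cos(2*x) + B*sin(2*x). Substituting and equating the coefficients of cos(2x) and sin(2x) gives A = -18/145, B = -16/145, so f_p = -18*cos(2*x)/145 - 16*sin(2*x)/145.
General solution: f = -18*cos(2*x)/145 - 16*sin(2*x)/145 + C1*exp(4*x) + C2*exp(5*x).
Apply the initial conditions: f(0) = -18/145 + C1 + C2 = -1 and f'(0) = -32/145 + 4*C1 + 5*C2 = 0. Solving gives C1 = -23/5, C2 = 108/29.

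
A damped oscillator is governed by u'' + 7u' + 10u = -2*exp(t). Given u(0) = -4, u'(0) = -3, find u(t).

u = -67*exp(-2*t)/9 - exp(t)/9 + 32*exp(-5*t)/9

Characteristic equation r² + 7r + 10 = 0 factors as (r + 5)(r + 2) = 0, so r = -5, -2.
Hence u_h = C1*exp(-5*t) + C2*exp(-2*t).
Try u_p = A*exp(t). Substituting into the equation and dividing by exp(t) gives A = -1/9, so u_p = -exp(t)/9.
General solution: u = -exp(t)/9 + C1*exp(-5*t) + C2*exp(-2*t).
Apply the initial conditions: u(0) = -1/9 + C1 + C2 = -4 and u'(0) = -1/9 - 5*C1 - 2*C2 = -3. Solving gives C1 = 32/9, C2 = -67/9.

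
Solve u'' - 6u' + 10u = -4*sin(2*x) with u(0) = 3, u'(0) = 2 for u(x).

Characteristic equation r² - 6r + 10 = 0 has discriminant (-6)² - 4·(10) = -4 < 0, so r = 3 ± i.
Hence u_h = C1*cos(x)*exp(3*x) + C2*exp(3*x)*sin(x).
Try u_p = A*cos(2*x) + B*sin(2*x). Substituting and equating the coefficients of cos(2x) and sin(2x) gives A = -4/15, B = -2/15, so u_p = -4*cos(2*x)/15 - 2*sin(2*x)/15.
General solution: u = -4*cos(2*x)/15 - 2*sin(2*x)/15 + C1*cos(x)*exp(3*x) + C2*exp(3*x)*sin(x).
Apply the initial conditions: u(0) = -4/15 + C1 = 3 and u'(0) = -4/15 + C2 + 3*C1 = 2. Solving gives C1 = 49/15, C2 = -113/15.

u = -4*cos(2*x)/15 - 2*sin(2*x)/15 - 113*exp(3*x)*sin(x)/15 + 49*cos(x)*exp(3*x)/15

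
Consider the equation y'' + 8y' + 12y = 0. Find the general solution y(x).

Characteristic equation r² + 8r + 12 = 0 factors as (r + 6)(r + 2) = 0, so r = -6, -2.
Hence y_h = C1*exp(-6*x) + C2*exp(-2*x).

y = C1*exp(-6*x) + C2*exp(-2*x)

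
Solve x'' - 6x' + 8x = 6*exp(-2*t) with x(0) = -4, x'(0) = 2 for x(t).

x = -39*exp(2*t)/4 + exp(-2*t)/4 + 11*exp(4*t)/2

Characteristic equation r² - 6r + 8 = 0 factors as (r - 2)(r - 4) = 0, so r = 2, 4.
Hence x_h = C1*exp(2*t) + C2*exp(4*t).
Try x_p = A*exp(-2*t). Substituting into the equation and dividing by exp(-2*t) gives A = 1/4, so x_p = exp(-2*t)/4.
General solution: x = exp(-2*t)/4 + C1*exp(2*t) + C2*exp(4*t).
Apply the initial conditions: x(0) = 1/4 + C1 + C2 = -4 and x'(0) = -1/2 + 2*C1 + 4*C2 = 2. Solving gives C1 = -39/4, C2 = 11/2.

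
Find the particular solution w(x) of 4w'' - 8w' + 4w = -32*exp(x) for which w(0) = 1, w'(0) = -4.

Divide through by 4: w'' - 2w' + w = -8*exp(x).
Characteristic equation r² - 2r + 1 = 0 has discriminant (-2)² - 4·(1) = 0, so r = 1 is a repeated root.
Hence w_h = (C1 + C2*x)*exp(x).
Since exp(x) solves the homogeneous equation (r = 1 is a root of multiplicity 2), multiply the trial by x^2. Try w_p = A*x^2*exp(x). Substituting into the equation and dividing by exp(x) gives A = -4, so w_p = -4*x^2*exp(x).
General solution: w = C1*exp(x) - 4*x^2*exp(x) + C2*x*exp(x).
Apply the initial conditions: w(0) = C1 = 1 and w'(0) = C1 + C2 = -4. Solving gives C1 = 1, C2 = -5.

w = -5*x*exp(x) - 4*x**2*exp(x) + exp(x)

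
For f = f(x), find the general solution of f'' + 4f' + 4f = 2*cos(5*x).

Characteristic equation r² + 4r + 4 = 0 has discriminant (4)² - 4·(4) = 0, so r = -2 is a repeated root.
Hence f_h = (C1 + C2*x)*exp(-2*x).
Try f_p = A*cos(5*x) + B*sin(5*x). Substituting and equating the coefficients of cos(5x) and sin(5x) gives A = -42/841, B = 40/841, so f_p = -42*cos(5*x)/841 + 40*sin(5*x)/841.

f = -42*cos(5*x)/841 + 40*sin(5*x)/841 + C1*exp(-2*x) + C2*x*exp(-2*x)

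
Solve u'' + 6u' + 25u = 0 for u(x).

u = C1*cos(4*x)*exp(-3*x) + C2*exp(-3*x)*sin(4*x)

Characteristic equation r² + 6r + 25 = 0 has discriminant (6)² - 4·(25) = -64 < 0, so r = -3 ± 4i.
Hence u_h = C1*cos(4*x)*exp(-3*x) + C2*exp(-3*x)*sin(4*x).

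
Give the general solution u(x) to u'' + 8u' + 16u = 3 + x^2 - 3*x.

u = 39/128 - x/4 + x**2/16 + C1*exp(-4*x) + C2*x*exp(-4*x)

Characteristic equation r² + 8r + 16 = 0 has discriminant (8)² - 4·(16) = 0, so r = -4 is a repeated root.
Hence u_h = (C1 + C2*x)*exp(-4*x).
For the particular solution try u_p = A0 + A1*x + A2*x^2. Substituting and matching coefficients of each power of x gives A0 = 39/128, A1 = -1/4, A2 = 1/16, so u_p = 39/128 - x/4 + x^2/16.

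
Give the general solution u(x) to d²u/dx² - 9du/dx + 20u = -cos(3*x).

u = -11*cos(3*x)/850 + 27*sin(3*x)/850 + C1*exp(5*x) + C2*exp(4*x)

Characteristic equation r² - 9r + 20 = 0 factors as (r - 5)(r - 4) = 0, so r = 5, 4.
Hence u_h = C1*exp(5*x) + C2*exp(4*x).
Try u_p = A*cos(3*x) + B*sin(3*x). Substituting and equating the coefficients of cos(3x) and sin(3x) gives A = -11/850, B = 27/850, so u_p = -11*cos(3*x)/850 + 27*sin(3*x)/850.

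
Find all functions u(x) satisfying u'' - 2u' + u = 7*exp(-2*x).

u = 7*exp(-2*x)/9 + C1*exp(x) + C2*x*exp(x)

Characteristic equation r² - 2r + 1 = 0 has discriminant (-2)² - 4·(1) = 0, so r = 1 is a repeated root.
Hence u_h = (C1 + C2*x)*exp(x).
Try u_p = A*exp(-2*x). Substituting into the equation and dividing by exp(-2*x) gives A = 7/9, so u_p = 7*exp(-2*x)/9.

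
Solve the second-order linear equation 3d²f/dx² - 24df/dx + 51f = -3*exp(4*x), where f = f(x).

Divide through by 3: f'' - 8f' + 17f = -exp(4*x).
Characteristic equation r² - 8r + 17 = 0 has discriminant (-8)² - 4·(17) = -4 < 0, so r = 4 ± i.
Hence f_h = C1*cos(x)*exp(4*x) + C2*exp(4*x)*sin(x).
Try f_p = A*exp(4*x). Substituting into the equation and dividing by exp(4*x) gives A = -1, so f_p = -exp(4*x).

f = -exp(4*x) + C1*cos(x)*exp(4*x) + C2*exp(4*x)*sin(x)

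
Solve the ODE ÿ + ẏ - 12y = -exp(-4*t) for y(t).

Characteristic equation r² + r - 12 = 0 factors as (r + 4)(r - 3) = 0, so r = -4, 3.
Hence y_h = C1*exp(-4*t) + C2*exp(3*t).
Since exp(-4*t) solves the homogeneous equation (r = -4 is a root of multiplicity 1), multiply the trial by t. Try y_p = A*t*exp(-4*t). Substituting into the equation and dividing by exp(-4*t) gives A = 1/7, so y_p = t*exp(-4*t)/7.

y = C1*exp(-4*t) + C2*exp(3*t) + t*exp(-4*t)/7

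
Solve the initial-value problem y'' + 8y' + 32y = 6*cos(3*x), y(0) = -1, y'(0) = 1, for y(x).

y = 138*cos(3*x)/1105 + 144*sin(3*x)/1105 - 4299*exp(-4*x)*sin(4*x)/4420 - 1243*cos(4*x)*exp(-4*x)/1105

Characteristic equation r² + 8r + 32 = 0 has discriminant (8)² - 4·(32) = -64 < 0, so r = -4 ± 4i.
Hence y_h = C1*cos(4*x)*exp(-4*x) + C2*exp(-4*x)*sin(4*x).
Try y_p = A*cos(3*x) + B*sin(3*x). Substituting and equating the coefficients of cos(3x) and sin(3x) gives A = 138/1105, B = 144/1105, so y_p = 138*cos(3*x)/1105 + 144*sin(3*x)/1105.
General solution: y = 138*cos(3*x)/1105 + 144*sin(3*x)/1105 + C1*cos(4*x)*exp(-4*x) + C2*exp(-4*x)*sin(4*x).
Apply the initial conditions: y(0) = 138/1105 + C1 = -1 and y'(0) = 432/1105 - 4*C1 + 4*C2 = 1. Solving gives C1 = -1243/1105, C2 = -4299/4420.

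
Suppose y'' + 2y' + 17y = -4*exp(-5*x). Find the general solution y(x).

Characteristic equation r² + 2r + 17 = 0 has discriminant (2)² - 4·(17) = -64 < 0, so r = -1 ± 4i.
Hence y_h = C1*cos(4*x)*exp(-x) + C2*exp(-x)*sin(4*x).
Try y_p = A*exp(-5*x). Substituting into the equation and dividing by exp(-5*x) gives A = -1/8, so y_p = -exp(-5*x)/8.

y = -exp(-5*x)/8 + C1*cos(4*x)*exp(-x) + C2*exp(-x)*sin(4*x)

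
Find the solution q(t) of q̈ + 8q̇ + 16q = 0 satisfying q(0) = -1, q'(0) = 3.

Characteristic equation r² + 8r + 16 = 0 has discriminant (8)² - 4·(16) = 0, so r = -4 is a repeated root.
Hence q_h = (C1 + C2*t)*exp(-4*t).
Apply the initial conditions: q(0) = C1 = -1 and q'(0) = C2 - 4*C1 = 3. Solving gives C1 = -1, C2 = -1.

q = -exp(-4*t) - t*exp(-4*t)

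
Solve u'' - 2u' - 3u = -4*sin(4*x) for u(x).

u = -32*cos(4*x)/425 + 76*sin(4*x)/425 + C1*exp(-x) + C2*exp(3*x)

Characteristic equation r² - 2r - 3 = 0 factors as (r + 1)(r - 3) = 0, so r = -1, 3.
Hence u_h = C1*exp(-x) + C2*exp(3*x).
Try u_p = A*cos(4*x) + B*sin(4*x). Substituting and equating the coefficients of cos(4x) and sin(4x) gives A = -32/425, B = 76/425, so u_p = -32*cos(4*x)/425 + 76*sin(4*x)/425.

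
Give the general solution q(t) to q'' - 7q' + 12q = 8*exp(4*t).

q = C1*exp(4*t) + C2*exp(3*t) + 8*t*exp(4*t)

Characteristic equation r² - 7r + 12 = 0 factors as (r - 4)(r - 3) = 0, so r = 4, 3.
Hence q_h = C1*exp(4*t) + C2*exp(3*t).
Since exp(4*t) solves the homogeneous equation (r = 4 is a root of multiplicity 1), multiply the trial by t. Try q_p = A*t*exp(4*t). Substituting into the equation and dividing by exp(4*t) gives A = 8, so q_p = 8*t*exp(4*t).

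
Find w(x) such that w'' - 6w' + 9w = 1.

w = 1/9 + C1*exp(3*x) + C2*x*exp(3*x)

Characteristic equation r² - 6r + 9 = 0 has discriminant (-6)² - 4·(9) = 0, so r = 3 is a repeated root.
Hence w_h = (C1 + C2*x)*exp(3*x).
For the particular solution try w_p = A0. Substituting and matching coefficients of each power of x gives A0 = 1/9, so w_p = 1/9.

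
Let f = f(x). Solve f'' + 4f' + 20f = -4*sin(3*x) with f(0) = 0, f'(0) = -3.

f = -44*sin(3*x)/265 + 48*cos(3*x)/265 - 759*exp(-2*x)*sin(4*x)/1060 - 48*cos(4*x)*exp(-2*x)/265

Characteristic equation r² + 4r + 20 = 0 has discriminant (4)² - 4·(20) = -64 < 0, so r = -2 ± 4i.
Hence f_h = C1*cos(4*x)*exp(-2*x) + C2*exp(-2*x)*sin(4*x).
Try f_p = A*cos(3*x) + B*sin(3*x). Substituting and equating the coefficients of cos(3x) and sin(3x) gives A = 48/265, B = -44/265, so f_p = -44*sin(3*x)/265 + 48*cos(3*x)/265.
General solution: f = -44*sin(3*x)/265 + 48*cos(3*x)/265 + C1*cos(4*x)*exp(-2*x) + C2*exp(-2*x)*sin(4*x).
Apply the initial conditions: f(0) = 48/265 + C1 = 0 and f'(0) = -132/265 - 2*C1 + 4*C2 = -3. Solving gives C1 = -48/265, C2 = -759/1060.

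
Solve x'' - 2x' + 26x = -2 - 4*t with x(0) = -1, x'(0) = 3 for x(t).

x = -15/169 - 2*t/13 - 154*cos(5*t)*exp(t)/169 + 687*exp(t)*sin(5*t)/845

Characteristic equation r² - 2r + 26 = 0 has discriminant (-2)² - 4·(26) = -100 < 0, so r = 1 ± 5i.
Hence x_h = C1*cos(5*t)*exp(t) + C2*exp(t)*sin(5*t).
For the particular solution try x_p = A0 + A1*t. Substituting and matching coefficients of each power of t gives A0 = -15/169, A1 = -2/13, so x_p = -15/169 - 2*t/13.
General solution: x = -15/169 - 2*t/13 + C1*cos(5*t)*exp(t) + C2*exp(t)*sin(5*t).
Apply the initial conditions: x(0) = -15/169 + C1 = -1 and x'(0) = -2/13 + C1 + 5*C2 = 3. Solving gives C1 = -154/169, C2 = 687/845.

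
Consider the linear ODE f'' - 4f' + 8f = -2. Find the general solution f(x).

f = -1/4 + C1*cos(2*x)*exp(2*x) + C2*exp(2*x)*sin(2*x)

Characteristic equation r² - 4r + 8 = 0 has discriminant (-4)² - 4·(8) = -16 < 0, so r = 2 ± 2i.
Hence f_h = C1*cos(2*x)*exp(2*x) + C2*exp(2*x)*sin(2*x).
For the particular solution try f_p = A0. Substituting and matching coefficients of each power of x gives A0 = -1/4, so f_p = -1/4.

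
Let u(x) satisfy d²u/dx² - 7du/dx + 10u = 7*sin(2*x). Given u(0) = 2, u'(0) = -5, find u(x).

Characteristic equation r² - 7r + 10 = 0 factors as (r - 2)(r - 5) = 0, so r = 2, 5.
Hence u_h = C1*exp(2*x) + C2*exp(5*x).
Try u_p = A*cos(2*x) + B*sin(2*x). Substituting and equating the coefficients of cos(2x) and sin(2x) gives A = 49/116, B = 21/116, so u_p = 21*sin(2*x)/116 + 49*cos(2*x)/116.
General solution: u = 21*sin(2*x)/116 + 49*cos(2*x)/116 + C1*exp(2*x) + C2*exp(5*x).
Apply the initial conditions: u(0) = 49/116 + C1 + C2 = 2 and u'(0) = 21/58 + 2*C1 + 5*C2 = -5. Solving gives C1 = 53/12, C2 = -247/87.

u = -247*exp(5*x)/87 + 21*sin(2*x)/116 + 49*cos(2*x)/116 + 53*exp(2*x)/12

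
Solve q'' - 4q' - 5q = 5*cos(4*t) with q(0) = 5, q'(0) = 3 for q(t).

Characteristic equation r² - 4r - 5 = 0 factors as (r - 5)(r + 1) = 0, so r = 5, -1.
Hence q_h = C1*exp(5*t) + C2*exp(-t).
Try q_p = A*cos(4*t) + B*sin(4*t). Substituting and equating the coefficients of cos(4t) and sin(4t) gives A = -105/697, B = -80/697, so q_p = -105*cos(4*t)/697 - 80*sin(4*t)/697.
General solution: q = -105*cos(4*t)/697 - 80*sin(4*t)/697 + C1*exp(5*t) + C2*exp(-t).
Apply the initial conditions: q(0) = -105/697 + C1 + C2 = 5 and q'(0) = -320/697 - C2 + 5*C1 = 3. Solving gives C1 = 353/246, C2 = 379/102.

q = -105*cos(4*t)/697 - 80*sin(4*t)/697 + 353*exp(5*t)/246 + 379*exp(-t)/102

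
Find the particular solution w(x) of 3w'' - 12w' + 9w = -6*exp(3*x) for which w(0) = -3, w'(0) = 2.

Divide through by 3: w'' - 4w' + 3w = -2*exp(3*x).
Characteristic equation r² - 4r + 3 = 0 factors as (r - 3)(r - 1) = 0, so r = 3, 1.
Hence w_h = C1*exp(3*x) + C2*exp(x).
Since exp(3*x) solves the homogeneous equation (r = 3 is a root of multiplicity 1), multiply the trial by x. Try w_p = A*x*exp(3*x). Substituting into the equation and dividing by exp(3*x) gives A = -1, so w_p = -x*exp(3*x).
General solution: w = C1*exp(3*x) + C2*exp(x) - x*exp(3*x).
Apply the initial conditions: w(0) = C1 + C2 = -3 and w'(0) = -1 + C2 + 3*C1 = 2. Solving gives C1 = 3, C2 = -6.

w = -6*exp(x) + 3*exp(3*x) - x*exp(3*x)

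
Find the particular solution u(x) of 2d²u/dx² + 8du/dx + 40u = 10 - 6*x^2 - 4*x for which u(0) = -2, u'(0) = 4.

u = 273/1000 - 3*x**2/20 - x/25 - 2273*cos(4*x)*exp(-2*x)/1000 - 253*exp(-2*x)*sin(4*x)/2000

Divide through by 2: u'' + 4u' + 20u = 5 - 3*x^2 - 2*x.
Characteristic equation r² + 4r + 20 = 0 has discriminant (4)² - 4·(20) = -64 < 0, so r = -2 ± 4i.
Hence u_h = C1*cos(4*x)*exp(-2*x) + C2*exp(-2*x)*sin(4*x).
For the particular solution try u_p = A0 + A1*x + A2*x^2. Substituting and matching coefficients of each power of x gives A0 = 273/1000, A1 = -1/25, A2 = -3/20, so u_p = 273/1000 - 3*x^2/20 - x/25.
General solution: u = 273/1000 - 3*x^2/20 - x/25 + C1*cos(4*x)*exp(-2*x) + C2*exp(-2*x)*sin(4*x).
Apply the initial conditions: u(0) = 273/1000 + C1 = -2 and u'(0) = -1/25 - 2*C1 + 4*C2 = 4. Solving gives C1 = -2273/1000, C2 = -253/2000.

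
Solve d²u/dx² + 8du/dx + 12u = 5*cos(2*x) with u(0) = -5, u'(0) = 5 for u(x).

Characteristic equation r² + 8r + 12 = 0 factors as (r + 6)(r + 2) = 0, so r = -6, -2.
Hence u_h = C1*exp(-6*x) + C2*exp(-2*x).
Try u_p = A*cos(2*x) + B*sin(2*x). Substituting and equating the coefficients of cos(2x) and sin(2x) gives A = 1/8, B = 1/4, so u_p = sin(2*x)/4 + cos(2*x)/8.
General solution: u = sin(2*x)/4 + cos(2*x)/8 + C1*exp(-6*x) + C2*exp(-2*x).
Apply the initial conditions: u(0) = 1/8 + C1 + C2 = -5 and u'(0) = 1/2 - 6*C1 - 2*C2 = 5. Solving gives C1 = 23/16, C2 = -105/16.

u = -105*exp(-2*x)/16 + sin(2*x)/4 + cos(2*x)/8 + 23*exp(-6*x)/16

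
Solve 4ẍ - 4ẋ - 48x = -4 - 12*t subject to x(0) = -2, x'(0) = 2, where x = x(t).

x = 1/16 - 71*exp(4*t)/112 - 10*exp(-3*t)/7 + t/4

Divide through by 4: x'' - x' - 12x = -1 - 3*t.
Characteristic equation r² - r - 12 = 0 factors as (r + 3)(r - 4) = 0, so r = -3, 4.
Hence x_h = C1*exp(-3*t) + C2*exp(4*t).
For the particular solution try x_p = A0 + A1*t. Substituting and matching coefficients of each power of t gives A0 = 1/16, A1 = 1/4, so x_p = 1/16 + t/4.
General solution: x = 1/16 + t/4 + C1*exp(-3*t) + C2*exp(4*t).
Apply the initial conditions: x(0) = 1/16 + C1 + C2 = -2 and x'(0) = 1/4 - 3*C1 + 4*C2 = 2. Solving gives C1 = -10/7, C2 = -71/112.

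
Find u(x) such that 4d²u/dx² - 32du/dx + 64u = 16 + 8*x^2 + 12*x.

u = 25/64 + x**2/8 + 5*x/16 + C1*exp(4*x) + C2*x*exp(4*x)

Divide through by 4: u'' - 8u' + 16u = 4 + 2*x^2 + 3*x.
Characteristic equation r² - 8r + 16 = 0 has discriminant (-8)² - 4·(16) = 0, so r = 4 is a repeated root.
Hence u_h = (C1 + C2*x)*exp(4*x).
For the particular solution try u_p = A0 + A1*x + A2*x^2. Substituting and matching coefficients of each power of x gives A0 = 25/64, A1 = 5/16, A2 = 1/8, so u_p = 25/64 + x^2/8 + 5*x/16.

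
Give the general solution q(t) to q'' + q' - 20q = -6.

Characteristic equation r² + r - 20 = 0 factors as (r + 5)(r - 4) = 0, so r = -5, 4.
Hence q_h = C1*exp(-5*t) + C2*exp(4*t).
For the particular solution try q_p = A0. Substituting and matching coefficients of each power of t gives A0 = 3/10, so q_p = 3/10.

q = 3/10 + C1*exp(-5*t) + C2*exp(4*t)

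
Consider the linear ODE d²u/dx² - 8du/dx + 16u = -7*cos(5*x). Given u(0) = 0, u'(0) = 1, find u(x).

u = -63*exp(4*x)/1681 + 63*cos(5*x)/1681 + 280*sin(5*x)/1681 + 13*x*exp(4*x)/41

Characteristic equation r² - 8r + 16 = 0 has discriminant (-8)² - 4·(16) = 0, so r = 4 is a repeated root.
Hence u_h = (C1 + C2*x)*exp(4*x).
Try u_p = A*cos(5*x) + B*sin(5*x). Substituting and equating the coefficients of cos(5x) and sin(5x) gives A = 63/1681, B = 280/1681, so u_p = 63*cos(5*x)/1681 + 280*sin(5*x)/1681.
General solution: u = 63*cos(5*x)/1681 + 280*sin(5*x)/1681 + C1*exp(4*x) + C2*x*exp(4*x).
Apply the initial conditions: u(0) = 63/1681 + C1 = 0 and u'(0) = 1400/1681 + C2 + 4*C1 = 1. Solving gives C1 = -63/1681, C2 = 13/41.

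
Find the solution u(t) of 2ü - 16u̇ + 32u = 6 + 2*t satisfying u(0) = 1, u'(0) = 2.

Divide through by 2: u'' - 8u' + 16u = 3 + t.
Characteristic equation r² - 8r + 16 = 0 has discriminant (-8)² - 4·(16) = 0, so r = 4 is a repeated root.
Hence u_h = (C1 + C2*t)*exp(4*t).
For the particular solution try u_p = A0 + A1*t. Substituting and matching coefficients of each power of t gives A0 = 7/32, A1 = 1/16, so u_p = 7/32 + t/16.
General solution: u = 7/32 + t/16 + C1*exp(4*t) + C2*t*exp(4*t).
Apply the initial conditions: u(0) = 7/32 + C1 = 1 and u'(0) = 1/16 + C2 + 4*C1 = 2. Solving gives C1 = 25/32, C2 = -19/16.

u = 7/32 + t/16 + 25*exp(4*t)/32 - 19*t*exp(4*t)/16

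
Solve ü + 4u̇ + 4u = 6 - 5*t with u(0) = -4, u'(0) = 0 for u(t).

u = 11/4 - 27*exp(-2*t)/4 - 5*t/4 - 49*t*exp(-2*t)/4

Characteristic equation r² + 4r + 4 = 0 has discriminant (4)² - 4·(4) = 0, so r = -2 is a repeated root.
Hence u_h = (C1 + C2*t)*exp(-2*t).
For the particular solution try u_p = A0 + A1*t. Substituting and matching coefficients of each power of t gives A0 = 11/4, A1 = -5/4, so u_p = 11/4 - 5*t/4.
General solution: u = 11/4 - 5*t/4 + C1*exp(-2*t) + C2*t*exp(-2*t).
Apply the initial conditions: u(0) = 11/4 + C1 = -4 and u'(0) = -5/4 + C2 - 2*C1 = 0. Solving gives C1 = -27/4, C2 = -49/4.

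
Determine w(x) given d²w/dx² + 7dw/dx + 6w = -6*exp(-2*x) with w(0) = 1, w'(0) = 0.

Characteristic equation r² + 7r + 6 = 0 factors as (r + 6)(r + 1) = 0, so r = -6, -1.
Hence w_h = C1*exp(-6*x) + C2*exp(-x).
Try w_p = A*exp(-2*x). Substituting into the equation and dividing by exp(-2*x) gives A = 3/2, so w_p = 3*exp(-2*x)/2.
General solution: w = 3*exp(-2*x)/2 + C1*exp(-6*x) + C2*exp(-x).
Apply the initial conditions: w(0) = 3/2 + C1 + C2 = 1 and w'(0) = -3 - C2 - 6*C1 = 0. Solving gives C1 = -1/2, C2 = 0.

w = -exp(-6*x)/2 + 3*exp(-2*x)/2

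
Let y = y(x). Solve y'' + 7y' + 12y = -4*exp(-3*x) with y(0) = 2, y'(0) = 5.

y = -15*exp(-4*x) + 17*exp(-3*x) - 4*x*exp(-3*x)

Characteristic equation r² + 7r + 12 = 0 factors as (r + 4)(r + 3) = 0, so r = -4, -3.
Hence y_h = C1*exp(-4*x) + C2*exp(-3*x).
Since exp(-3*x) solves the homogeneous equation (r = -3 is a root of multiplicity 1), multiply the trial by x. Try y_p = A*x*exp(-3*x). Substituting into the equation and dividing by exp(-3*x) gives A = -4, so y_p = -4*x*exp(-3*x).
General solution: y = C1*exp(-4*x) + C2*exp(-3*x) - 4*x*exp(-3*x).
Apply the initial conditions: y(0) = C1 + C2 = 2 and y'(0) = -4 - 4*C1 - 3*C2 = 5. Solving gives C1 = -15, C2 = 17.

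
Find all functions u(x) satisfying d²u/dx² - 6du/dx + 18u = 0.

Characteristic equation r² - 6r + 18 = 0 has discriminant (-6)² - 4·(18) = -36 < 0, so r = 3 ± 3i.
Hence u_h = C1*cos(3*x)*exp(3*x) + C2*exp(3*x)*sin(3*x).

u = C1*cos(3*x)*exp(3*x) + C2*exp(3*x)*sin(3*x)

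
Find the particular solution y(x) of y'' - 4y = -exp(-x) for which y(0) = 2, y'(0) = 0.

y = exp(-x)/3 + 3*exp(-2*x)/4 + 11*exp(2*x)/12

Characteristic equation r² - 4 = 0 factors as (r - 2)(r + 2) = 0, so r = 2, -2.
Hence y_h = C1*exp(2*x) + C2*exp(-2*x).
Try y_p = A*exp(-x). Substituting into the equation and dividing by exp(-x) gives A = 1/3, so y_p = exp(-x)/3.
General solution: y = exp(-x)/3 + C1*exp(2*x) + C2*exp(-2*x).
Apply the initial conditions: y(0) = 1/3 + C1 + C2 = 2 and y'(0) = -1/3 - 2*C2 + 2*C1 = 0. Solving gives C1 = 11/12, C2 = 3/4.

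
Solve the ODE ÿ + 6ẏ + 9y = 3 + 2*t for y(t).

Characteristic equation r² + 6r + 9 = 0 has discriminant (6)² - 4·(9) = 0, so r = -3 is a repeated root.
Hence y_h = (C1 + C2*t)*exp(-3*t).
For the particular solution try y_p = A0 + A1*t. Substituting and matching coefficients of each power of t gives A0 = 5/27, A1 = 2/9, so y_p = 5/27 + 2*t/9.

y = 5/27 + 2*t/9 + C1*exp(-3*t) + C2*t*exp(-3*t)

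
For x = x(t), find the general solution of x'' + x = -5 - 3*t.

x = -5 - 3*t + C1*cos(t) + C2*sin(t)

Characteristic equation r² + 1 = 0 has discriminant (0)² - 4·(1) = -4 < 0, so r = ± i.
Hence x_h = C1*cos(t) + C2*sin(t).
For the particular solution try x_p = A0 + A1*t. Substituting and matching coefficients of each power of t gives A0 = -5, A1 = -3, so x_p = -5 - 3*t.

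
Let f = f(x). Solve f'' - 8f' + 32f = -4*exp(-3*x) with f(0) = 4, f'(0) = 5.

Characteristic equation r² - 8r + 32 = 0 has discriminant (-8)² - 4·(32) = -64 < 0, so r = 4 ± 4i.
Hence f_h = C1*cos(4*x)*exp(4*x) + C2*exp(4*x)*sin(4*x).
Try f_p = A*exp(-3*x). Substituting into the equation and dividing by exp(-3*x) gives A = -4/65, so f_p = -4*exp(-3*x)/65.
General solution: f = -4*exp(-3*x)/65 + C1*cos(4*x)*exp(4*x) + C2*exp(4*x)*sin(4*x).
Apply the initial conditions: f(0) = -4/65 + C1 = 4 and f'(0) = 12/65 + 4*C1 + 4*C2 = 5. Solving gives C1 = 264/65, C2 = -743/260.

f = -4*exp(-3*x)/65 - 743*exp(4*x)*sin(4*x)/260 + 264*cos(4*x)*exp(4*x)/65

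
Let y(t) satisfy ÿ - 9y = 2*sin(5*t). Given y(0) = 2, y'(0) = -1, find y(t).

y = -sin(5*t)/17 + 15*exp(3*t)/17 + 19*exp(-3*t)/17

Characteristic equation r² - 9 = 0 factors as (r + 3)(r - 3) = 0, so r = -3, 3.
Hence y_h = C1*exp(-3*t) + C2*exp(3*t).
Try y_p = A*cos(5*t) + B*sin(5*t). Substituting and equating the coefficients of cos(5t) and sin(5t) gives A = 0, B = -1/17, so y_p = -sin(5*t)/17.
General solution: y = -sin(5*t)/17 + C1*exp(-3*t) + C2*exp(3*t).
Apply the initial conditions: y(0) = C1 + C2 = 2 and y'(0) = -5/17 - 3*C1 + 3*C2 = -1. Solving gives C1 = 19/17, C2 = 15/17.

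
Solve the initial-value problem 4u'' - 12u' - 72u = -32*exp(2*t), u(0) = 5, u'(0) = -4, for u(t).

u = 2*exp(2*t)/5 + 18*exp(-3*t)/5 + exp(6*t)

Divide through by 4: u'' - 3u' - 18u = -8*exp(2*t).
Characteristic equation r² - 3r - 18 = 0 factors as (r - 6)(r + 3) = 0, so r = 6, -3.
Hence u_h = C1*exp(6*t) + C2*exp(-3*t).
Try u_p = A*exp(2*t). Substituting into the equation and dividing by exp(2*t) gives A = 2/5, so u_p = 2*exp(2*t)/5.
General solution: u = 2*exp(2*t)/5 + C1*exp(6*t) + C2*exp(-3*t).
Apply the initial conditions: u(0) = 2/5 + C1 + C2 = 5 and u'(0) = 4/5 - 3*C2 + 6*C1 = -4. Solving gives C1 = 1, C2 = 18/5.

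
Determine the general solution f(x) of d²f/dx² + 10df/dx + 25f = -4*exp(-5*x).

Characteristic equation r² + 10r + 25 = 0 has discriminant (10)² - 4·(25) = 0, so r = -5 is a repeated root.
Hence f_h = (C1 + C2*x)*exp(-5*x).
Since exp(-5*x) solves the homogeneous equation (r = -5 is a root of multiplicity 2), multiply the trial by x^2. Try f_p = A*x^2*exp(-5*x). Substituting into the equation and dividing by exp(-5*x) gives A = -2, so f_p = -2*x^2*exp(-5*x).

f = C1*exp(-5*x) - 2*x**2*exp(-5*x) + C2*x*exp(-5*x)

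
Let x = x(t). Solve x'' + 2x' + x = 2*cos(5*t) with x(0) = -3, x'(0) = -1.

x = -495*exp(-t)/169 - 12*cos(5*t)/169 + 5*sin(5*t)/169 - 53*t*exp(-t)/13

Characteristic equation r² + 2r + 1 = 0 has discriminant (2)² - 4·(1) = 0, so r = -1 is a repeated root.
Hence x_h = (C1 + C2*t)*exp(-t).
Try x_p = A*cos(5*t) + B*sin(5*t). Substituting and equating the coefficients of cos(5t) and sin(5t) gives A = -12/169, B = 5/169, so x_p = -12*cos(5*t)/169 + 5*sin(5*t)/169.
General solution: x = -12*cos(5*t)/169 + 5*sin(5*t)/169 + C1*exp(-t) + C2*t*exp(-t).
Apply the initial conditions: x(0) = -12/169 + C1 = -3 and x'(0) = 25/169 + C2 - C1 = -1. Solving gives C1 = -495/169, C2 = -53/13.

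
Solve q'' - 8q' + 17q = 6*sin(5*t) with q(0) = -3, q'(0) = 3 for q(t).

Characteristic equation r² - 8r + 17 = 0 has discriminant (-8)² - 4·(17) = -4 < 0, so r = 4 ± i.
Hence q_h = C1*cos(t)*exp(4*t) + C2*exp(4*t)*sin(t).
Try q_p = A*cos(5*t) + B*sin(5*t). Substituting and equating the coefficients of cos(5t) and sin(5t) gives A = 15/104, B = -3/104, so q_p = -3*sin(5*t)/104 + 15*cos(5*t)/104.
General solution: q = -3*sin(5*t)/104 + 15*cos(5*t)/104 + C1*cos(t)*exp(4*t) + C2*exp(4*t)*sin(t).
Apply the initial conditions: q(0) = 15/104 + C1 = -3 and q'(0) = -15/104 + C2 + 4*C1 = 3. Solving gives C1 = -327/104, C2 = 1635/104.

q = -3*sin(5*t)/104 + 15*cos(5*t)/104 - 327*cos(t)*exp(4*t)/104 + 1635*exp(4*t)*sin(t)/104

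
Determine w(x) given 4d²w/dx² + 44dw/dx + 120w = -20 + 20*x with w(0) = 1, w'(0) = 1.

Divide through by 4: w'' + 11w' + 30w = -5 + 5*x.
Characteristic equation r² + 11r + 30 = 0 factors as (r + 6)(r + 5) = 0, so r = -6, -5.
Hence w_h = C1*exp(-6*x) + C2*exp(-5*x).
For the particular solution try w_p = A0 + A1*x. Substituting and matching coefficients of each power of x gives A0 = -41/180, A1 = 1/6, so w_p = -41/180 + x/6.
General solution: w = -41/180 + x/6 + C1*exp(-6*x) + C2*exp(-5*x).
Apply the initial conditions: w(0) = -41/180 + C1 + C2 = 1 and w'(0) = 1/6 - 6*C1 - 5*C2 = 1. Solving gives C1 = -251/36, C2 = 41/5.

w = -41/180 - 251*exp(-6*x)/36 + x/6 + 41*exp(-5*x)/5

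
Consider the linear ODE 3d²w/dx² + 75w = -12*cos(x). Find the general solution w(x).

Divide through by 3: w'' + 25w = -4*cos(x).
Characteristic equation r² + 25 = 0 has discriminant (0)² - 4·(25) = -100 < 0, so r = ± 5i.
Hence w_h = C1*cos(5*x) + C2*sin(5*x).
Try w_p = A*cos(x) + B*sin(x). Substituting and equating the coefficients of cos(x) and sin(x) gives A = -1/6, B = 0, so w_p = -cos(x)/6.

w = -cos(x)/6 + C1*cos(5*x) + C2*sin(5*x)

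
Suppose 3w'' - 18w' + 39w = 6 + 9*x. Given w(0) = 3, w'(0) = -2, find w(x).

w = 44/169 + 3*x/13 - 883*exp(3*x)*sin(2*x)/169 + 463*cos(2*x)*exp(3*x)/169

Divide through by 3: w'' - 6w' + 13w = 2 + 3*x.
Characteristic equation r² - 6r + 13 = 0 has discriminant (-6)² - 4·(13) = -16 < 0, so r = 3 ± 2i.
Hence w_h = C1*cos(2*x)*exp(3*x) + C2*exp(3*x)*sin(2*x).
For the particular solution try w_p = A0 + A1*x. Substituting and matching coefficients of each power of x gives A0 = 44/169, A1 = 3/13, so w_p = 44/169 + 3*x/13.
General solution: w = 44/169 + 3*x/13 + C1*cos(2*x)*exp(3*x) + C2*exp(3*x)*sin(2*x).
Apply the initial conditions: w(0) = 44/169 + C1 = 3 and w'(0) = 3/13 + 2*C2 + 3*C1 = -2. Solving gives C1 = 463/169, C2 = -883/169.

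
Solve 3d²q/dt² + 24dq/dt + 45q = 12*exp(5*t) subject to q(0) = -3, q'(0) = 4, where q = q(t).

q = -23*exp(-3*t)/4 + exp(5*t)/20 + 27*exp(-5*t)/10

Divide through by 3: q'' + 8q' + 15q = 4*exp(5*t).
Characteristic equation r² + 8r + 15 = 0 factors as (r + 3)(r + 5) = 0, so r = -3, -5.
Hence q_h = C1*exp(-3*t) + C2*exp(-5*t).
Try q_p = A*exp(5*t). Substituting into the equation and dividing by exp(5*t) gives A = 1/20, so q_p = exp(5*t)/20.
General solution: q = exp(5*t)/20 + C1*exp(-3*t) + C2*exp(-5*t).
Apply the initial conditions: q(0) = 1/20 + C1 + C2 = -3 and q'(0) = 1/4 - 5*C2 - 3*C1 = 4. Solving gives C1 = -23/4, C2 = 27/10.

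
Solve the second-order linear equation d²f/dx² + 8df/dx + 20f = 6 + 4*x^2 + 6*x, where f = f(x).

f = 28/125 + x**2/5 + 7*x/50 + C1*cos(2*x)*exp(-4*x) + C2*exp(-4*x)*sin(2*x)

Characteristic equation r² + 8r + 20 = 0 has discriminant (8)² - 4·(20) = -16 < 0, so r = -4 ± 2i.
Hence f_h = C1*cos(2*x)*exp(-4*x) + C2*exp(-4*x)*sin(2*x).
For the particular solution try f_p = A0 + A1*x + A2*x^2. Substituting and matching coefficients of each power of x gives A0 = 28/125, A1 = 7/50, A2 = 1/5, so f_p = 28/125 + x^2/5 + 7*x/50.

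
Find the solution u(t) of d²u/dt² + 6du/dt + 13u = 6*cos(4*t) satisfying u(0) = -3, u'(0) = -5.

u = -2*cos(4*t)/65 + 16*sin(4*t)/65 - 484*exp(-3*t)*sin(2*t)/65 - 193*cos(2*t)*exp(-3*t)/65

Characteristic equation r² + 6r + 13 = 0 has discriminant (6)² - 4·(13) = -16 < 0, so r = -3 ± 2i.
Hence u_h = C1*cos(2*t)*exp(-3*t) + C2*exp(-3*t)*sin(2*t).
Try u_p = A*cos(4*t) + B*sin(4*t). Substituting and equating the coefficients of cos(4t) and sin(4t) gives A = -2/65, B = 16/65, so u_p = -2*cos(4*t)/65 + 16*sin(4*t)/65.
General solution: u = -2*cos(4*t)/65 + 16*sin(4*t)/65 + C1*cos(2*t)*exp(-3*t) + C2*exp(-3*t)*sin(2*t).
Apply the initial conditions: u(0) = -2/65 + C1 = -3 and u'(0) = 64/65 - 3*C1 + 2*C2 = -5. Solving gives C1 = -193/65, C2 = -484/65.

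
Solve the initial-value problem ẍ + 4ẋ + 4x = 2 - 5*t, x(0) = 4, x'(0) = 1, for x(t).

Characteristic equation r² + 4r + 4 = 0 has discriminant (4)² - 4·(4) = 0, so r = -2 is a repeated root.
Hence x_h = (C1 + C2*t)*exp(-2*t).
For the particular solution try x_p = A0 + A1*t. Substituting and matching coefficients of each power of t gives A0 = 7/4, A1 = -5/4, so x_p = 7/4 - 5*t/4.
General solution: x = 7/4 - 5*t/4 + C1*exp(-2*t) + C2*t*exp(-2*t).
Apply the initial conditions: x(0) = 7/4 + C1 = 4 and x'(0) = -5/4 + C2 - 2*C1 = 1. Solving gives C1 = 9/4, C2 = 27/4.

x = 7/4 - 5*t/4 + 9*exp(-2*t)/4 + 27*t*exp(-2*t)/4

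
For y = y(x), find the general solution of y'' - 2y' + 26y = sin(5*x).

y = sin(5*x)/101 + 10*cos(5*x)/101 + C1*cos(5*x)*exp(x) + C2*exp(x)*sin(5*x)

Characteristic equation r² - 2r + 26 = 0 has discriminant (-2)² - 4·(26) = -100 < 0, so r = 1 ± 5i.
Hence y_h = C1*cos(5*x)*exp(x) + C2*exp(x)*sin(5*x).
Try y_p = A*cos(5*x) + B*sin(5*x). Substituting and equating the coefficients of cos(5x) and sin(5x) gives A = 10/101, B = 1/101, so y_p = sin(5*x)/101 + 10*cos(5*x)/101.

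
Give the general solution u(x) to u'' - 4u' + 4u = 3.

Characteristic equation r² - 4r + 4 = 0 has discriminant (-4)² - 4·(4) = 0, so r = 2 is a repeated root.
Hence u_h = (C1 + C2*x)*exp(2*x).
For the particular solution try u_p = A0. Substituting and matching coefficients of each power of x gives A0 = 3/4, so u_p = 3/4.

u = 3/4 + C1*exp(2*x) + C2*x*exp(2*x)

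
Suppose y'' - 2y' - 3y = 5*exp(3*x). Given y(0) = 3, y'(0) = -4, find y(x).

y = -9*exp(3*x)/16 + 57*exp(-x)/16 + 5*x*exp(3*x)/4

Characteristic equation r² - 2r - 3 = 0 factors as (r + 1)(r - 3) = 0, so r = -1, 3.
Hence y_h = C1*exp(-x) + C2*exp(3*x).
Since exp(3*x) solves the homogeneous equation (r = 3 is a root of multiplicity 1), multiply the trial by x. Try y_p = A*x*exp(3*x). Substituting into the equation and dividing by exp(3*x) gives A = 5/4, so y_p = 5*x*exp(3*x)/4.
General solution: y = C1*exp(-x) + C2*exp(3*x) + 5*x*exp(3*x)/4.
Apply the initial conditions: y(0) = C1 + C2 = 3 and y'(0) = 5/4 - C1 + 3*C2 = -4. Solving gives C1 = 57/16, C2 = -9/16.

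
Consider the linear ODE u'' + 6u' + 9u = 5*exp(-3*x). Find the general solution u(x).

u = C1*exp(-3*x) + 5*x**2*exp(-3*x)/2 + C2*x*exp(-3*x)

Characteristic equation r² + 6r + 9 = 0 has discriminant (6)² - 4·(9) = 0, so r = -3 is a repeated root.
Hence u_h = (C1 + C2*x)*exp(-3*x).
Since exp(-3*x) solves the homogeneous equation (r = -3 is a root of multiplicity 2), multiply the trial by x^2. Try u_p = A*x^2*exp(-3*x). Substituting into the equation and dividing by exp(-3*x) gives A = 5/2, so u_p = 5*x^2*exp(-3*x)/2.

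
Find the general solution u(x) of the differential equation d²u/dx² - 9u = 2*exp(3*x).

Characteristic equation r² - 9 = 0 factors as (r - 3)(r + 3) = 0, so r = 3, -3.
Hence u_h = C1*exp(3*x) + C2*exp(-3*x).
Since exp(3*x) solves the homogeneous equation (r = 3 is a root of multiplicity 1), multiply the trial by x. Try u_p = A*x*exp(3*x). Substituting into the equation and dividing by exp(3*x) gives A = 1/3, so u_p = x*exp(3*x)/3.

u = C1*exp(3*x) + C2*exp(-3*x) + x*exp(3*x)/3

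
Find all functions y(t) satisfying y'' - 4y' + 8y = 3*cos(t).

y = -12*sin(t)/65 + 21*cos(t)/65 + C1*cos(2*t)*exp(2*t) + C2*exp(2*t)*sin(2*t)

Characteristic equation r² - 4r + 8 = 0 has discriminant (-4)² - 4·(8) = -16 < 0, so r = 2 ± 2i.
Hence y_h = C1*cos(2*t)*exp(2*t) + C2*exp(2*t)*sin(2*t).
Try y_p = A*cos(t) + B*sin(t). Substituting and equating the coefficients of cos(t) and sin(t) gives A = 21/65, B = -12/65, so y_p = -12*sin(t)/65 + 21*cos(t)/65.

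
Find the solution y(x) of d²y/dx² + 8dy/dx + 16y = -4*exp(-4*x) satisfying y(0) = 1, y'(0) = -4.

Characteristic equation r² + 8r + 16 = 0 has discriminant (8)² - 4·(16) = 0, so r = -4 is a repeated root.
Hence y_h = (C1 + C2*x)*exp(-4*x).
Since exp(-4*x) solves the homogeneous equation (r = -4 is a root of multiplicity 2), multiply the trial by x^2. Try y_p = A*x^2*exp(-4*x). Substituting into the equation and dividing by exp(-4*x) gives A = -2, so y_p = -2*x^2*exp(-4*x).
General solution: y = C1*exp(-4*x) - 2*x^2*exp(-4*x) + C2*x*exp(-4*x).
Apply the initial conditions: y(0) = C1 = 1 and y'(0) = C2 - 4*C1 = -4. Solving gives C1 = 1, C2 = 0.

y = -2*x**2*exp(-4*x) + exp(-4*x)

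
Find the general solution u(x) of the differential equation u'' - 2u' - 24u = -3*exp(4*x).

Characteristic equation r² - 2r - 24 = 0 factors as (r - 6)(r + 4) = 0, so r = 6, -4.
Hence u_h = C1*exp(6*x) + C2*exp(-4*x).
Try u_p = A*exp(4*x). Substituting into the equation and dividing by exp(4*x) gives A = 3/16, so u_p = 3*exp(4*x)/16.

u = 3*exp(4*x)/16 + C1*exp(6*x) + C2*exp(-4*x)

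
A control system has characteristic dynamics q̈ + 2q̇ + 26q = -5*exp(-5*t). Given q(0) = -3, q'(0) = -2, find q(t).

q = -5*exp(-5*t)/41 - 118*cos(5*t)*exp(-t)/41 - 45*exp(-t)*sin(5*t)/41

Characteristic equation r² + 2r + 26 = 0 has discriminant (2)² - 4·(26) = -100 < 0, so r = -1 ± 5i.
Hence q_h = C1*cos(5*t)*exp(-t) + C2*exp(-t)*sin(5*t).
Try q_p = A*exp(-5*t). Substituting into the equation and dividing by exp(-5*t) gives A = -5/41, so q_p = -5*exp(-5*t)/41.
General solution: q = -5*exp(-5*t)/41 + C1*cos(5*t)*exp(-t) + C2*exp(-t)*sin(5*t).
Apply the initial conditions: q(0) = -5/41 + C1 = -3 and q'(0) = 25/41 - C1 + 5*C2 = -2. Solving gives C1 = -118/41, C2 = -45/41.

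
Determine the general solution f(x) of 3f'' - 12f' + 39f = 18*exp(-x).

f = exp(-x)/3 + C1*cos(3*x)*exp(2*x) + C2*exp(2*x)*sin(3*x)

Divide through by 3: f'' - 4f' + 13f = 6*exp(-x).
Characteristic equation r² - 4r + 13 = 0 has discriminant (-4)² - 4·(13) = -36 < 0, so r = 2 ± 3i.
Hence f_h = C1*cos(3*x)*exp(2*x) + C2*exp(2*x)*sin(3*x).
Try f_p = A*exp(-x). Substituting into the equation and dividing by exp(-x) gives A = 1/3, so f_p = exp(-x)/3.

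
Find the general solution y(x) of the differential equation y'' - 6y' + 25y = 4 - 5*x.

Characteristic equation r² - 6r + 25 = 0 has discriminant (-6)² - 4·(25) = -64 < 0, so r = 3 ± 4i.
Hence y_h = C1*cos(4*x)*exp(3*x) + C2*exp(3*x)*sin(4*x).
For the particular solution try y_p = A0 + A1*x. Substituting and matching coefficients of each power of x gives A0 = 14/125, A1 = -1/5, so y_p = 14/125 - x/5.

y = 14/125 - x/5 + C1*cos(4*x)*exp(3*x) + C2*exp(3*x)*sin(4*x)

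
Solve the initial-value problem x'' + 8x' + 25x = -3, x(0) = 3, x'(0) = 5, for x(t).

Characteristic equation r² + 8r + 25 = 0 has discriminant (8)² - 4·(25) = -36 < 0, so r = -4 ± 3i.
Hence x_h = C1*cos(3*t)*exp(-4*t) + C2*exp(-4*t)*sin(3*t).
For the particular solution try x_p = A0. Substituting and matching coefficients of each power of t gives A0 = -3/25, so x_p = -3/25.
General solution: x = -3/25 + C1*cos(3*t)*exp(-4*t) + C2*exp(-4*t)*sin(3*t).
Apply the initial conditions: x(0) = -3/25 + C1 = 3 and x'(0) = -4*C1 + 3*C2 = 5. Solving gives C1 = 78/25, C2 = 437/75.

x = -3/25 + 78*cos(3*t)*exp(-4*t)/25 + 437*exp(-4*t)*sin(3*t)/75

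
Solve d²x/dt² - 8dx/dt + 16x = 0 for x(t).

Characteristic equation r² - 8r + 16 = 0 has discriminant (-8)² - 4·(16) = 0, so r = 4 is a repeated root.
Hence x_h = (C1 + C2*t)*exp(4*t).

x = C1*exp(4*t) + C2*t*exp(4*t)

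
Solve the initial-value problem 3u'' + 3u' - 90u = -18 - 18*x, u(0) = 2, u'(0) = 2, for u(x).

Divide through by 3: u'' + u' - 30u = -6 - 6*x.
Characteristic equation r² + r - 30 = 0 factors as (r - 5)(r + 6) = 0, so r = 5, -6.
Hence u_h = C1*exp(5*x) + C2*exp(-6*x).
For the particular solution try u_p = A0 + A1*x. Substituting and matching coefficients of each power of x gives A0 = 31/150, A1 = 1/5, so u_p = 31/150 + x/5.
General solution: u = 31/150 + x/5 + C1*exp(5*x) + C2*exp(-6*x).
Apply the initial conditions: u(0) = 31/150 + C1 + C2 = 2 and u'(0) = 1/5 - 6*C2 + 5*C1 = 2. Solving gives C1 = 314/275, C2 = 43/66.

u = 31/150 + x/5 + 43*exp(-6*x)/66 + 314*exp(5*x)/275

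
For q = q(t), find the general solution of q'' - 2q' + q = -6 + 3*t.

q = 3*t + C1*exp(t) + C2*t*exp(t)

Characteristic equation r² - 2r + 1 = 0 has discriminant (-2)² - 4·(1) = 0, so r = 1 is a repeated root.
Hence q_h = (C1 + C2*t)*exp(t).
For the particular solution try q_p = A0 + A1*t. Substituting and matching coefficients of each power of t gives A0 = 0, A1 = 3, so q_p = 3*t.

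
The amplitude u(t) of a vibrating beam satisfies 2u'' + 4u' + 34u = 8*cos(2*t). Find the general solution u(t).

Divide through by 2: u'' + 2u' + 17u = 4*cos(2*t).
Characteristic equation r² + 2r + 17 = 0 has discriminant (2)² - 4·(17) = -64 < 0, so r = -1 ± 4i.
Hence u_h = C1*cos(4*t)*exp(-t) + C2*exp(-t)*sin(4*t).
Try u_p = A*cos(2*t) + B*sin(2*t). Substituting and equating the coefficients of cos(2t) and sin(2t) gives A = 52/185, B = 16/185, so u_p = 16*sin(2*t)/185 + 52*cos(2*t)/185.

u = 16*sin(2*t)/185 + 52*cos(2*t)/185 + C1*cos(4*t)*exp(-t) + C2*exp(-t)*sin(4*t)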